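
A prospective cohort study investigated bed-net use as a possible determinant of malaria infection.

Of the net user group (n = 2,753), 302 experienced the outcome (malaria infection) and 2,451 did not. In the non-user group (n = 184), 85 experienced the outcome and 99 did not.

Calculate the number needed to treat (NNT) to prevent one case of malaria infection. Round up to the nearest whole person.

Risk in treated group = 302/2753 = 0.10970; risk in control = 85/184 = 0.46196.
Absolute risk reduction = 0.46196 − 0.10970 = 0.35226
NNT = 1 / ARR = 1 / 0.35226 = 2.839 → round up → 3

3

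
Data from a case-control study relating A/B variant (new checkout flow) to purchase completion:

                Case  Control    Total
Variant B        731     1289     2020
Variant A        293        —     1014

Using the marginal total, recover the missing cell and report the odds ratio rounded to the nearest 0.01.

The missing cell is in the unexposed row: 1014 − 293 = 721.
So a = 731, b = 1289, c = 293, d = 721.
OR = (a·d)/(b·c) = (731 × 721) / (1289 × 293) = 527051 / 377677 = 1.39551

1.40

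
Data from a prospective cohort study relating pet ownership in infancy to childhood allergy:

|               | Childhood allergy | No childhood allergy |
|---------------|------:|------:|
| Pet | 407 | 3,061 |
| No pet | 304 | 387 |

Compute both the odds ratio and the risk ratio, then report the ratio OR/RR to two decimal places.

Cells: a = 407, b = 3061, c = 304, d = 387.
OR = (407·387)/(3061·304) = 157509/930544 = 0.16927
Risk in exposed = 407/3468 = 0.11736; risk in unexposed = 304/691 = 0.43994; RR = 0.26676
OR/RR = 0.16927 / 0.26676 = 0.63452
The outcome is not rare, so the OR lies further from 1 than the RR.

0.63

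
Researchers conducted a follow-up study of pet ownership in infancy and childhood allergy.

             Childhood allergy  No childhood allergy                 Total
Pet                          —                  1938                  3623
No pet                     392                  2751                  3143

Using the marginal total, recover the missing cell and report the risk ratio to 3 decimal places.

The missing cell is in the exposed row: 3623 − 1938 = 1685.
So a = 1685, b = 1938, c = 392, d = 2751.
RR = [a/(a+b)] / [c/(c+d)] = (1685/3623) / (392/3143) = 0.46508/0.12472 = 3.72898

3.729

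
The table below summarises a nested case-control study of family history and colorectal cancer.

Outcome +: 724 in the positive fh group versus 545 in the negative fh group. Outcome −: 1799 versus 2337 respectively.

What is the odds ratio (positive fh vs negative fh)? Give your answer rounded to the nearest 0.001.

1.726

From the description: a = 724, b = 1799, c = 545, d = 2337.
OR = (a·d)/(b·c) = (724 × 2337) / (1799 × 545) = 1691988 / 980455 = 1.72572
The odds of colorectal cancer are about 1.73 times as high in the positive fh group.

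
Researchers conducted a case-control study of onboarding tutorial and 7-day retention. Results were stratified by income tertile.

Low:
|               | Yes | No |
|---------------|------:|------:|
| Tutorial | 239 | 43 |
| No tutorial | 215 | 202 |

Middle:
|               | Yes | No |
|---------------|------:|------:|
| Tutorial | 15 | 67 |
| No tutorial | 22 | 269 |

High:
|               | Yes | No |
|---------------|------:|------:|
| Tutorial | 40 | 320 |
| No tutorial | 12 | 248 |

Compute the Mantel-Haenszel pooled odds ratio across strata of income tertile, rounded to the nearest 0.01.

OR_MH = Σ(aᵢdᵢ/nᵢ) / Σ(bᵢcᵢ/nᵢ), where nᵢ is the stratum total.
Stratum 1 (Low): n = 699; a·d/n = 239·202/699 = 69.0672; b·c/n = 43·215/699 = 13.2260
Stratum 2 (Middle): n = 373; a·d/n = 15·269/373 = 10.8177; b·c/n = 67·22/373 = 3.9517
Stratum 3 (High): n = 620; a·d/n = 40·248/620 = 16.0000; b·c/n = 320·12/620 = 6.1935
OR_MH = (69.0672 + 10.8177 + 16.0000) / (13.2260 + 3.9517 + 6.1935) = 95.8849 / 23.3713 = 4.10267

4.10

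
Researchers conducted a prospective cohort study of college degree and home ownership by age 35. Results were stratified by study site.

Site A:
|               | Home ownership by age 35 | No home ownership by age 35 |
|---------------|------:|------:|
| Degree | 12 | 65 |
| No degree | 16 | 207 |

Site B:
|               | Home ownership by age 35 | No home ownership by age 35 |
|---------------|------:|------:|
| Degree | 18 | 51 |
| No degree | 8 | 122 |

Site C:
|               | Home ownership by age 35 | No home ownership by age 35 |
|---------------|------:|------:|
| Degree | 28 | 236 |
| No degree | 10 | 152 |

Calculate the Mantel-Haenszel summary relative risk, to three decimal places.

2.395

RR_MH = Σ(aᵢ·n₀ᵢ/nᵢ) / Σ(cᵢ·n₁ᵢ/nᵢ), with n₁ᵢ = aᵢ+bᵢ (exposed), n₀ᵢ = cᵢ+dᵢ (unexposed), nᵢ = n₁ᵢ+n₀ᵢ.
Stratum 1 (Site A): n₁ = 77, n₀ = 223, n = 300; a·n₀/n = 12·223/300 = 8.9200; c·n₁/n = 16·77/300 = 4.1067
Stratum 2 (Site B): n₁ = 69, n₀ = 130, n = 199; a·n₀/n = 18·130/199 = 11.7588; c·n₁/n = 8·69/199 = 2.7739
Stratum 3 (Site C): n₁ = 264, n₀ = 162, n = 426; a·n₀/n = 28·162/426 = 10.6479; c·n₁/n = 10·264/426 = 6.1972
RR_MH = (8.9200 + 11.7588 + 10.6479) / (4.1067 + 2.7739 + 6.1972) = 31.3267 / 13.0777 = 2.39542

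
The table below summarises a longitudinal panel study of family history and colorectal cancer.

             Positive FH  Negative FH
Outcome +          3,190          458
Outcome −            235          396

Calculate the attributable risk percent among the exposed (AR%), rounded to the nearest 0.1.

42.4

Reading the table with exposure as columns: a = 3190 (Positive FH, case), b = 235 (Positive FH, non-case), c = 458 (Negative FH, case), d = 396.
Risk in exposed = 3190/3425 = 0.93139; risk in unexposed = 458/854 = 0.53630.
RR = 0.93139/0.53630 = 1.73669
AR% = (RR − 1)/RR × 100 = (1.73669 − 1)/1.73669 × 100 = 42.4192%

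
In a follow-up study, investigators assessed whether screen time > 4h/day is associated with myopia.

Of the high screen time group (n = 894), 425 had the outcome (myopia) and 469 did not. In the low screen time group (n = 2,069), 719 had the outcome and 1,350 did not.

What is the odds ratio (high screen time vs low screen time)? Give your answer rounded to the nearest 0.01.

From the description: a = 425, b = 469, c = 719, d = 1350.
OR = (a·d)/(b·c) = (425 × 1350) / (469 × 719) = 573750 / 337211 = 1.70146
The odds of myopia are about 1.70 times as high in the high screen time group.

1.70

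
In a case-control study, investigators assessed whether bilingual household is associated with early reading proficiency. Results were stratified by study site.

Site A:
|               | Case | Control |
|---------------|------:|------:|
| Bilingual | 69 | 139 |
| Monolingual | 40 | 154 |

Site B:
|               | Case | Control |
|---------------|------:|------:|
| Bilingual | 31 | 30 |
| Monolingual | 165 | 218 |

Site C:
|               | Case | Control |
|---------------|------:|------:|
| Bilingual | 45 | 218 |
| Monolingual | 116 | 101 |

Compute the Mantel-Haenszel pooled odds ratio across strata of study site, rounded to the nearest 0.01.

0.66

OR_MH = Σ(aᵢdᵢ/nᵢ) / Σ(bᵢcᵢ/nᵢ), where nᵢ is the stratum total.
Stratum 1 (Site A): n = 402; a·d/n = 69·154/402 = 26.4328; b·c/n = 139·40/402 = 13.8308
Stratum 2 (Site B): n = 444; a·d/n = 31·218/444 = 15.2207; b·c/n = 30·165/444 = 11.1486
Stratum 3 (Site C): n = 480; a·d/n = 45·101/480 = 9.4688; b·c/n = 218·116/480 = 52.6833
OR_MH = (26.4328 + 15.2207 + 9.4688) / (13.8308 + 11.1486 + 52.6833) = 51.1223 / 77.6628 = 0.65826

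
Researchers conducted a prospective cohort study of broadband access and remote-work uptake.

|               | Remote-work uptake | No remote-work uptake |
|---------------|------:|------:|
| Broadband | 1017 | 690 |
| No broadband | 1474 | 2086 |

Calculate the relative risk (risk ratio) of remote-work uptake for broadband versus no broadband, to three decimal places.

Cells: a = 1017, b = 690, c = 1474, d = 2086.
Risk in exposed = 1017/1707 = 0.59578; risk in unexposed = 1474/3560 = 0.41404.
RR = 0.59578 / 0.41404 = 1.43893
The risk among the exposed is 1.44 times that among the unexposed.

1.439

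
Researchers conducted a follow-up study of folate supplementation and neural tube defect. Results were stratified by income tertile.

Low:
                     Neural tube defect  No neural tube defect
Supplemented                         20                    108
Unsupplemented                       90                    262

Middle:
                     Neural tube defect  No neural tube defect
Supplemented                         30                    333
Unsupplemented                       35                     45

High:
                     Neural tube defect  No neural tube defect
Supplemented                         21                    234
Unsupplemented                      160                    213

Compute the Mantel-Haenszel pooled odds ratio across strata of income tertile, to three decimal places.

0.199

OR_MH = Σ(aᵢdᵢ/nᵢ) / Σ(bᵢcᵢ/nᵢ), where nᵢ is the stratum total.
Stratum 1 (Low): n = 480; a·d/n = 20·262/480 = 10.9167; b·c/n = 108·90/480 = 20.2500
Stratum 2 (Middle): n = 443; a·d/n = 30·45/443 = 3.0474; b·c/n = 333·35/443 = 26.3093
Stratum 3 (High): n = 628; a·d/n = 21·213/628 = 7.1226; b·c/n = 234·160/628 = 59.6178
OR_MH = (10.9167 + 3.0474 + 7.1226) / (20.2500 + 26.3093 + 59.6178) = 21.0867 / 106.1771 = 0.19860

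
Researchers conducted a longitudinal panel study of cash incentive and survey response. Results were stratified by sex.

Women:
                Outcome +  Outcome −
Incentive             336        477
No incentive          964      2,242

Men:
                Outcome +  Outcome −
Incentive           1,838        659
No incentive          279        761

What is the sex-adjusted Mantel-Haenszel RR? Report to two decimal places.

2.06

RR_MH = Σ(aᵢ·n₀ᵢ/nᵢ) / Σ(cᵢ·n₁ᵢ/nᵢ), with n₁ᵢ = aᵢ+bᵢ (exposed), n₀ᵢ = cᵢ+dᵢ (unexposed), nᵢ = n₁ᵢ+n₀ᵢ.
Stratum 1 (Women): n₁ = 813, n₀ = 3206, n = 4019; a·n₀/n = 336·3206/4019 = 268.0309; c·n₁/n = 964·813/4019 = 195.0067
Stratum 2 (Men): n₁ = 2497, n₀ = 1040, n = 3537; a·n₀/n = 1838·1040/3537 = 540.4354; c·n₁/n = 279·2497/3537 = 196.9644
RR_MH = (268.0309 + 540.4354) / (195.0067 + 196.9644) = 808.4663 / 391.9711 = 2.06257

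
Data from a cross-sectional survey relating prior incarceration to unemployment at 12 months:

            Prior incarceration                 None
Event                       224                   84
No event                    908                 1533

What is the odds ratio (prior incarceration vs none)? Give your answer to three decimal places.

Reading the table with exposure as columns: a = 224 (Prior incarceration, case), b = 908 (Prior incarceration, non-case), c = 84 (None, case), d = 1533.
OR = (a·d)/(b·c) = (224 × 1533) / (908 × 84) = 343392 / 76272 = 4.50220
The odds of unemployment at 12 months are about 4.50 times as high in the prior incarceration group.

4.502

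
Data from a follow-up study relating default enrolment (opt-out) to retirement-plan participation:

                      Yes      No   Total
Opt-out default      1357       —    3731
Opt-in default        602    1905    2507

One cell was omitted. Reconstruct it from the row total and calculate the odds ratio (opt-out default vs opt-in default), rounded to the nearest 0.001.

The missing cell is in the exposed row: 3731 − 1357 = 2374.
So a = 1357, b = 2374, c = 602, d = 1905.
OR = (a·d)/(b·c) = (1357 × 1905) / (2374 × 602) = 2585085 / 1429148 = 1.80883

1.809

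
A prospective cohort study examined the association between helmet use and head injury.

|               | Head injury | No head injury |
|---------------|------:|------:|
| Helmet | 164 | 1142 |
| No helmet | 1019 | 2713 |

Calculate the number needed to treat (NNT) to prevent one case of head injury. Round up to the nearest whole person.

Risk in treated group = 164/1306 = 0.12557; risk in control = 1019/3732 = 0.27304.
Absolute risk reduction = 0.27304 − 0.12557 = 0.14747
NNT = 1 / ARR = 1 / 0.14747 = 6.781 → round up → 7

7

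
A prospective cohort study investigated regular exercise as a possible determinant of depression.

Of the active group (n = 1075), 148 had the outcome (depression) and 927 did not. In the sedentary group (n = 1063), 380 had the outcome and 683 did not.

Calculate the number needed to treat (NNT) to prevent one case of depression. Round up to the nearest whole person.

5

Risk in treated group = 148/1075 = 0.13767; risk in control = 380/1063 = 0.35748.
Absolute risk reduction = 0.35748 − 0.13767 = 0.21980
NNT = 1 / ARR = 1 / 0.21980 = 4.549 → round up → 5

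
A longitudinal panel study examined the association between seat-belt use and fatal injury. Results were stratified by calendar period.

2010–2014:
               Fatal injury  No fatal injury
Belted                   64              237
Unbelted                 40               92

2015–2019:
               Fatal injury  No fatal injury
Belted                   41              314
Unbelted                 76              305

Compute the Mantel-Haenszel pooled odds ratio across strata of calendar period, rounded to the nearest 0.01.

OR_MH = Σ(aᵢdᵢ/nᵢ) / Σ(bᵢcᵢ/nᵢ), where nᵢ is the stratum total.
Stratum 1 (2010–2014): n = 433; a·d/n = 64·92/433 = 13.5982; b·c/n = 237·40/433 = 21.8938
Stratum 2 (2015–2019): n = 736; a·d/n = 41·305/736 = 16.9905; b·c/n = 314·76/736 = 32.4239
OR_MH = (13.5982 + 16.9905) / (21.8938 + 32.4239) = 30.5886 / 54.3177 = 0.56314

0.56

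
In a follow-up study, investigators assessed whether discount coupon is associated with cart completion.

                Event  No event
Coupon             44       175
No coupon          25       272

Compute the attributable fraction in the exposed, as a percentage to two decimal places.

Cells: a = 44, b = 175, c = 25, d = 272.
Risk in exposed = 44/219 = 0.20091; risk in unexposed = 25/297 = 0.08418.
RR = 0.20091/0.08418 = 2.38685
AR% = (RR − 1)/RR × 100 = (2.38685 − 1)/2.38685 × 100 = 58.1038%

58.10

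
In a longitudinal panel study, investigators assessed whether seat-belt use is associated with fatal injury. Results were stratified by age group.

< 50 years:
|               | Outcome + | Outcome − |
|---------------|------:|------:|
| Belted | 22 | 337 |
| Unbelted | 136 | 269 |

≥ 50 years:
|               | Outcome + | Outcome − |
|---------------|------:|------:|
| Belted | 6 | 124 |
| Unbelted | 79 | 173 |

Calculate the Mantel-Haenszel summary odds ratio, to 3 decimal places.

0.122

OR_MH = Σ(aᵢdᵢ/nᵢ) / Σ(bᵢcᵢ/nᵢ), where nᵢ is the stratum total.
Stratum 1 (< 50 years): n = 764; a·d/n = 22·269/764 = 7.7461; b·c/n = 337·136/764 = 59.9895
Stratum 2 (≥ 50 years): n = 382; a·d/n = 6·173/382 = 2.7173; b·c/n = 124·79/382 = 25.6440
OR_MH = (7.7461 + 2.7173) / (59.9895 + 25.6440) = 10.4634 / 85.6335 = 0.12219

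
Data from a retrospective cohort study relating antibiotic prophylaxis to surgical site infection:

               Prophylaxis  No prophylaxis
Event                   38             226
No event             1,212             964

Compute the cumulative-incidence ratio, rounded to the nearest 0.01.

0.16

Reading the table with exposure as columns: a = 38 (Prophylaxis, case), b = 1212 (Prophylaxis, non-case), c = 226 (No prophylaxis, case), d = 964.
Risk in exposed = 38/1250 = 0.03040; risk in unexposed = 226/1190 = 0.18992.
RR = 0.03040 / 0.18992 = 0.16007
The risk is 84% lower among the exposed than among the unexposed.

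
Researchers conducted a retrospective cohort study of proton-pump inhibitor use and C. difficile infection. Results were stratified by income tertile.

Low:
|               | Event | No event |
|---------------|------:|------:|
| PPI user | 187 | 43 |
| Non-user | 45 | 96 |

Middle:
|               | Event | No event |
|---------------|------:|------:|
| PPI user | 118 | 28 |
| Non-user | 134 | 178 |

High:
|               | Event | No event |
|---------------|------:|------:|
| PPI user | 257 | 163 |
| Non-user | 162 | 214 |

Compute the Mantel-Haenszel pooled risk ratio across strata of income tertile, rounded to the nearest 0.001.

RR_MH = Σ(aᵢ·n₀ᵢ/nᵢ) / Σ(cᵢ·n₁ᵢ/nᵢ), with n₁ᵢ = aᵢ+bᵢ (exposed), n₀ᵢ = cᵢ+dᵢ (unexposed), nᵢ = n₁ᵢ+n₀ᵢ.
Stratum 1 (Low): n₁ = 230, n₀ = 141, n = 371; a·n₀/n = 187·141/371 = 71.0701; c·n₁/n = 45·230/371 = 27.8976
Stratum 2 (Middle): n₁ = 146, n₀ = 312, n = 458; a·n₀/n = 118·312/458 = 80.3843; c·n₁/n = 134·146/458 = 42.7162
Stratum 3 (High): n₁ = 420, n₀ = 376, n = 796; a·n₀/n = 257·376/796 = 121.3970; c·n₁/n = 162·420/796 = 85.4774
RR_MH = (71.0701 + 80.3843 + 121.3970) / (27.8976 + 42.7162 + 85.4774) = 272.8513 / 156.0911 = 1.74803

1.748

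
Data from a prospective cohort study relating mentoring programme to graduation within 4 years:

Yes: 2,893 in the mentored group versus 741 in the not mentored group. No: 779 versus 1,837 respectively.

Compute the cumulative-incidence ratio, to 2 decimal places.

2.74

From the description: a = 2893, b = 779, c = 741, d = 1837.
Risk in exposed = 2893/3672 = 0.78785; risk in unexposed = 741/2578 = 0.28743.
RR = 0.78785 / 0.28743 = 2.74101
The risk among the exposed is 2.74 times that among the unexposed.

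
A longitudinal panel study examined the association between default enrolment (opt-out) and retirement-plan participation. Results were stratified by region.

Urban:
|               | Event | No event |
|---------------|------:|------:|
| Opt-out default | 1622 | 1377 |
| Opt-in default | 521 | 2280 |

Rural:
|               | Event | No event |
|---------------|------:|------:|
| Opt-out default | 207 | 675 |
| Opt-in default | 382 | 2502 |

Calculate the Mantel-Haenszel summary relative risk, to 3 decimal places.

RR_MH = Σ(aᵢ·n₀ᵢ/nᵢ) / Σ(cᵢ·n₁ᵢ/nᵢ), with n₁ᵢ = aᵢ+bᵢ (exposed), n₀ᵢ = cᵢ+dᵢ (unexposed), nᵢ = n₁ᵢ+n₀ᵢ.
Stratum 1 (Urban): n₁ = 2999, n₀ = 2801, n = 5800; a·n₀/n = 1622·2801/5800 = 783.3141; c·n₁/n = 521·2999/5800 = 269.3929
Stratum 2 (Rural): n₁ = 882, n₀ = 2884, n = 3766; a·n₀/n = 207·2884/3766 = 158.5204; c·n₁/n = 382·882/3766 = 89.4647
RR_MH = (783.3141 + 158.5204) / (269.3929 + 89.4647) = 941.8346 / 358.8576 = 2.62454

2.625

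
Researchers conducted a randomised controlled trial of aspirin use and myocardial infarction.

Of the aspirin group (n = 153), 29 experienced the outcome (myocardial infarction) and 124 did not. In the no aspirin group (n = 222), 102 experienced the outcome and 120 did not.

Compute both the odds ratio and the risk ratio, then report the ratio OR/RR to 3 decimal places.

From the description: a = 29, b = 124, c = 102, d = 120.
OR = (29·120)/(124·102) = 3480/12648 = 0.27514
Risk in exposed = 29/153 = 0.18954; risk in unexposed = 102/222 = 0.45946; RR = 0.41253
OR/RR = 0.27514 / 0.41253 = 0.66696
The outcome is not rare, so the OR lies further from 1 than the RR.

0.667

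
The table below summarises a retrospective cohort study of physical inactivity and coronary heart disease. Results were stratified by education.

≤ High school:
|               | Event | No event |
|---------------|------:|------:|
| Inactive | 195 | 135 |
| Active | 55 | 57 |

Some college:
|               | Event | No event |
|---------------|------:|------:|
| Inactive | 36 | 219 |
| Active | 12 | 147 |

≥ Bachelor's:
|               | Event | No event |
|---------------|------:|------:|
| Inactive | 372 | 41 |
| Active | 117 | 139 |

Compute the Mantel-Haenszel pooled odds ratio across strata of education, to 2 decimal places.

OR_MH = Σ(aᵢdᵢ/nᵢ) / Σ(bᵢcᵢ/nᵢ), where nᵢ is the stratum total.
Stratum 1 (≤ High school): n = 442; a·d/n = 195·57/442 = 25.1471; b·c/n = 135·55/442 = 16.7986
Stratum 2 (Some college): n = 414; a·d/n = 36·147/414 = 12.7826; b·c/n = 219·12/414 = 6.3478
Stratum 3 (≥ Bachelor's): n = 669; a·d/n = 372·139/669 = 77.2915; b·c/n = 41·117/669 = 7.1704
OR_MH = (25.1471 + 12.7826 + 77.2915) / (16.7986 + 6.3478 + 7.1704) = 115.2211 / 30.3169 = 3.80056

3.80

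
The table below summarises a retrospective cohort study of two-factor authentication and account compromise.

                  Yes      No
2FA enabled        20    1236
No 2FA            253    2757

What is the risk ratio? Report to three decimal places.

0.189

Cells: a = 20, b = 1236, c = 253, d = 2757.
Risk in exposed = 20/1256 = 0.01592; risk in unexposed = 253/3010 = 0.08405.
RR = 0.01592 / 0.08405 = 0.18945
The risk is 81% lower among the exposed than among the unexposed.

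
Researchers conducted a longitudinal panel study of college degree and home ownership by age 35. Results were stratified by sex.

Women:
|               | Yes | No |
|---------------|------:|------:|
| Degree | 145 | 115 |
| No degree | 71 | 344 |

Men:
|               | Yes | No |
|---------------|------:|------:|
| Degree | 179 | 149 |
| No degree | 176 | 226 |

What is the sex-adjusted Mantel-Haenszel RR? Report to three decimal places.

RR_MH = Σ(aᵢ·n₀ᵢ/nᵢ) / Σ(cᵢ·n₁ᵢ/nᵢ), with n₁ᵢ = aᵢ+bᵢ (exposed), n₀ᵢ = cᵢ+dᵢ (unexposed), nᵢ = n₁ᵢ+n₀ᵢ.
Stratum 1 (Women): n₁ = 260, n₀ = 415, n = 675; a·n₀/n = 145·415/675 = 89.1481; c·n₁/n = 71·260/675 = 27.3481
Stratum 2 (Men): n₁ = 328, n₀ = 402, n = 730; a·n₀/n = 179·402/730 = 98.5726; c·n₁/n = 176·328/730 = 79.0795
RR_MH = (89.1481 + 98.5726) / (27.3481 + 79.0795) = 187.7208 / 106.4276 = 1.76384

1.764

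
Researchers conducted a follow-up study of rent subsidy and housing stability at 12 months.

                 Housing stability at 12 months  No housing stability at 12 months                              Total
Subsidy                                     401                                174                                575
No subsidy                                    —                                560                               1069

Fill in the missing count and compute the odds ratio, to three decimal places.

2.536

The missing cell is in the unexposed row: 1069 − 560 = 509.
So a = 401, b = 174, c = 509, d = 560.
OR = (a·d)/(b·c) = (401 × 560) / (174 × 509) = 224560 / 88566 = 2.53551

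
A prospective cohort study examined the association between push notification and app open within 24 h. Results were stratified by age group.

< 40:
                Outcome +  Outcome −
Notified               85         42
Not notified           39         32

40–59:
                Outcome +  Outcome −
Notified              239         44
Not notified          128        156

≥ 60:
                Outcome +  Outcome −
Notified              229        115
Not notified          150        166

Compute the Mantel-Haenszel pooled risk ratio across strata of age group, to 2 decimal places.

1.56

RR_MH = Σ(aᵢ·n₀ᵢ/nᵢ) / Σ(cᵢ·n₁ᵢ/nᵢ), with n₁ᵢ = aᵢ+bᵢ (exposed), n₀ᵢ = cᵢ+dᵢ (unexposed), nᵢ = n₁ᵢ+n₀ᵢ.
Stratum 1 (< 40): n₁ = 127, n₀ = 71, n = 198; a·n₀/n = 85·71/198 = 30.4798; c·n₁/n = 39·127/198 = 25.0152
Stratum 2 (40–59): n₁ = 283, n₀ = 284, n = 567; a·n₀/n = 239·284/567 = 119.7108; c·n₁/n = 128·283/567 = 63.8871
Stratum 3 (≥ 60): n₁ = 344, n₀ = 316, n = 660; a·n₀/n = 229·316/660 = 109.6424; c·n₁/n = 150·344/660 = 78.1818
RR_MH = (30.4798 + 119.7108 + 109.6424) / (25.0152 + 63.8871 + 78.1818) = 259.8330 / 167.0841 = 1.55510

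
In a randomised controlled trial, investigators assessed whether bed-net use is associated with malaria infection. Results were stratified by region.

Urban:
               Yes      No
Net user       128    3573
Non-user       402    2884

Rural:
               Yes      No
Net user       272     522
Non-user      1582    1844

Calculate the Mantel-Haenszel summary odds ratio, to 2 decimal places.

OR_MH = Σ(aᵢdᵢ/nᵢ) / Σ(bᵢcᵢ/nᵢ), where nᵢ is the stratum total.
Stratum 1 (Urban): n = 6987; a·d/n = 128·2884/6987 = 52.8341; b·c/n = 3573·402/6987 = 205.5741
Stratum 2 (Rural): n = 4220; a·d/n = 272·1844/4220 = 118.8550; b·c/n = 522·1582/4220 = 195.6882
OR_MH = (52.8341 + 118.8550) / (205.5741 + 195.6882) = 171.6891 / 401.2622 = 0.42787

0.43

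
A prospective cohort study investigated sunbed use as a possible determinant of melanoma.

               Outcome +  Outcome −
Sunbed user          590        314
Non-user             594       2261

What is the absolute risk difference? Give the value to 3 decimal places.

Cells: a = 590, b = 314, c = 594, d = 2261.
Risk in exposed = 590/904 = 0.652655; risk in unexposed = 594/2855 = 0.208056.
Risk difference = 0.652655 − 0.208056 = 0.444599

0.445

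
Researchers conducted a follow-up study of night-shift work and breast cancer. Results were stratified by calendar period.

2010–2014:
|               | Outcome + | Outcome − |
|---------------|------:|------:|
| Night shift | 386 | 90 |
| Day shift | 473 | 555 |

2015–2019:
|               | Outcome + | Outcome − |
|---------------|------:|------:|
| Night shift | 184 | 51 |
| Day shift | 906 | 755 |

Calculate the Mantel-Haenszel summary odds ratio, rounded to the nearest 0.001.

4.095

OR_MH = Σ(aᵢdᵢ/nᵢ) / Σ(bᵢcᵢ/nᵢ), where nᵢ is the stratum total.
Stratum 1 (2010–2014): n = 1504; a·d/n = 386·555/1504 = 142.4402; b·c/n = 90·473/1504 = 28.3045
Stratum 2 (2015–2019): n = 1896; a·d/n = 184·755/1896 = 73.2700; b·c/n = 51·906/1896 = 24.3703
OR_MH = (142.4402 + 73.2700) / (28.3045 + 24.3703) = 215.7102 / 52.6748 = 4.09513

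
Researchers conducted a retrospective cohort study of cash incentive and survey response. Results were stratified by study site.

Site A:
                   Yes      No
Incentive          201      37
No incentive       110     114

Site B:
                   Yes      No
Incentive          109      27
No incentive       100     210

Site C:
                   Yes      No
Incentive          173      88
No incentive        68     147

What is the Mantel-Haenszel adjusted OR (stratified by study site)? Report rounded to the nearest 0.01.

5.63

OR_MH = Σ(aᵢdᵢ/nᵢ) / Σ(bᵢcᵢ/nᵢ), where nᵢ is the stratum total.
Stratum 1 (Site A): n = 462; a·d/n = 201·114/462 = 49.5974; b·c/n = 37·110/462 = 8.8095
Stratum 2 (Site B): n = 446; a·d/n = 109·210/446 = 51.3229; b·c/n = 27·100/446 = 6.0538
Stratum 3 (Site C): n = 476; a·d/n = 173·147/476 = 53.4265; b·c/n = 88·68/476 = 12.5714
OR_MH = (49.5974 + 51.3229 + 53.4265) / (8.8095 + 6.0538 + 12.5714) = 154.3467 / 27.4348 = 5.62595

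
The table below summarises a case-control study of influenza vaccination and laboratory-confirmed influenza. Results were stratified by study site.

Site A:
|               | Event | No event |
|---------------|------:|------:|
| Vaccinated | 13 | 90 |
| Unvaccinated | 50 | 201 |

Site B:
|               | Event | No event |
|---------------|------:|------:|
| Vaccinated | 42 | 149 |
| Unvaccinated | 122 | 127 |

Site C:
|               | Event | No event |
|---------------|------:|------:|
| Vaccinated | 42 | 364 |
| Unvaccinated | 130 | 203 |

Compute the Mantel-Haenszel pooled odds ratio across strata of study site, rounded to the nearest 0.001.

OR_MH = Σ(aᵢdᵢ/nᵢ) / Σ(bᵢcᵢ/nᵢ), where nᵢ is the stratum total.
Stratum 1 (Site A): n = 354; a·d/n = 13·201/354 = 7.3814; b·c/n = 90·50/354 = 12.7119
Stratum 2 (Site B): n = 440; a·d/n = 42·127/440 = 12.1227; b·c/n = 149·122/440 = 41.3136
Stratum 3 (Site C): n = 739; a·d/n = 42·203/739 = 11.5372; b·c/n = 364·130/739 = 64.0325
OR_MH = (7.3814 + 12.1227 + 11.5372) / (12.7119 + 41.3136 + 64.0325) = 31.0413 / 118.0580 = 0.26293

0.263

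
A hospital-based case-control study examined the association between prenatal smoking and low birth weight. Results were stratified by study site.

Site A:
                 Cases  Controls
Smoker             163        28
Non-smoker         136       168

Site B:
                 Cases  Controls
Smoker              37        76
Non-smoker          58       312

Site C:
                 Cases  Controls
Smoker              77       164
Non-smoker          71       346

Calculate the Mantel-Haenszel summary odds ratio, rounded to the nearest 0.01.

3.47

OR_MH = Σ(aᵢdᵢ/nᵢ) / Σ(bᵢcᵢ/nᵢ), where nᵢ is the stratum total.
Stratum 1 (Site A): n = 495; a·d/n = 163·168/495 = 55.3212; b·c/n = 28·136/495 = 7.6929
Stratum 2 (Site B): n = 483; a·d/n = 37·312/483 = 23.9006; b·c/n = 76·58/483 = 9.1263
Stratum 3 (Site C): n = 658; a·d/n = 77·346/658 = 40.4894; b·c/n = 164·71/658 = 17.6960
OR_MH = (55.3212 + 23.9006 + 40.4894) / (7.6929 + 9.1263 + 17.6960) = 119.7112 / 34.5153 = 3.46835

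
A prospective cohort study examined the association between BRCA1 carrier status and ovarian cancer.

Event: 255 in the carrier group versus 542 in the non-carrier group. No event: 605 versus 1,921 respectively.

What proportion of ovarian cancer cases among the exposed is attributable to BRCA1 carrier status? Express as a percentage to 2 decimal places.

From the description: a = 255, b = 605, c = 542, d = 1921.
Risk in exposed = 255/860 = 0.29651; risk in unexposed = 542/2463 = 0.22006.
RR = 0.29651/0.22006 = 1.34743
AR% = (RR − 1)/RR × 100 = (1.34743 − 1)/1.34743 × 100 = 25.7848%

25.78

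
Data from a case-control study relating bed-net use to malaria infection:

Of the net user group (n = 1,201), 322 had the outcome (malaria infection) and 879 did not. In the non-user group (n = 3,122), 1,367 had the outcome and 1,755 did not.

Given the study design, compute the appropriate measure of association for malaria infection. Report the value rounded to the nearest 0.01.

From the description: a = 322, b = 879, c = 1367, d = 1755.
This is a case-control study: participants were sampled on outcome status, so risks in the source population cannot be estimated directly — relative risk is not valid here. The odds ratio is the appropriate measure.
OR = (a·d)/(b·c) = (322 × 1755) / (879 × 1367) = 565110 / 1201593 = 0.47030

0.47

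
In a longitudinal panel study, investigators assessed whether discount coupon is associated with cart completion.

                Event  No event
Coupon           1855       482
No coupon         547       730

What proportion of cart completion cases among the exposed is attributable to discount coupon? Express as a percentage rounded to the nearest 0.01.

Cells: a = 1855, b = 482, c = 547, d = 730.
Risk in exposed = 1855/2337 = 0.79375; risk in unexposed = 547/1277 = 0.42835.
RR = 0.79375/0.42835 = 1.85306
AR% = (RR − 1)/RR × 100 = (1.85306 − 1)/1.85306 × 100 = 46.0351%

46.04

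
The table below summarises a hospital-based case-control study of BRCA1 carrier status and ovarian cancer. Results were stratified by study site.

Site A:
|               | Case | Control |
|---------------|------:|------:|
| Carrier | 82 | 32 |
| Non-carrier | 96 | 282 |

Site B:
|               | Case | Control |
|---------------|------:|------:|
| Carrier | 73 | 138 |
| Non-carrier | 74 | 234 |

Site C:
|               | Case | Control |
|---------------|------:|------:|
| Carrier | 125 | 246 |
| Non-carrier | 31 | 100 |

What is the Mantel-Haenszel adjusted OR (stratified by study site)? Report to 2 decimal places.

OR_MH = Σ(aᵢdᵢ/nᵢ) / Σ(bᵢcᵢ/nᵢ), where nᵢ is the stratum total.
Stratum 1 (Site A): n = 492; a·d/n = 82·282/492 = 47.0000; b·c/n = 32·96/492 = 6.2439
Stratum 2 (Site B): n = 519; a·d/n = 73·234/519 = 32.9133; b·c/n = 138·74/519 = 19.6763
Stratum 3 (Site C): n = 502; a·d/n = 125·100/502 = 24.9004; b·c/n = 246·31/502 = 15.1912
OR_MH = (47.0000 + 32.9133 + 24.9004) / (6.2439 + 19.6763 + 15.1912) = 104.8137 / 41.1114 = 2.54950

2.55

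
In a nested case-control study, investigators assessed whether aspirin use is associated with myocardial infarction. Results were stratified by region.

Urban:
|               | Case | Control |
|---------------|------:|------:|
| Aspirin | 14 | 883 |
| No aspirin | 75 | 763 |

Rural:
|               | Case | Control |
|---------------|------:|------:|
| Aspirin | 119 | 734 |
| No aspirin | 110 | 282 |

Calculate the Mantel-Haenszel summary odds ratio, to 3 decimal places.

OR_MH = Σ(aᵢdᵢ/nᵢ) / Σ(bᵢcᵢ/nᵢ), where nᵢ is the stratum total.
Stratum 1 (Urban): n = 1735; a·d/n = 14·763/1735 = 6.1568; b·c/n = 883·75/1735 = 38.1700
Stratum 2 (Rural): n = 1245; a·d/n = 119·282/1245 = 26.9542; b·c/n = 734·110/1245 = 64.8514
OR_MH = (6.1568 + 26.9542) / (38.1700 + 64.8514) = 33.1110 / 103.0214 = 0.32140

0.321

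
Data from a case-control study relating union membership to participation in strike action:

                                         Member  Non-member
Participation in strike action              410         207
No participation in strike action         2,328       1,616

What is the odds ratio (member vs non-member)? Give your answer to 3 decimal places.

1.375

Reading the table with exposure as columns: a = 410 (Member, case), b = 2328 (Member, non-case), c = 207 (Non-member, case), d = 1616.
OR = (a·d)/(b·c) = (410 × 1616) / (2328 × 207) = 662560 / 481896 = 1.37490
The odds of participation in strike action are about 1.37 times as high in the member group.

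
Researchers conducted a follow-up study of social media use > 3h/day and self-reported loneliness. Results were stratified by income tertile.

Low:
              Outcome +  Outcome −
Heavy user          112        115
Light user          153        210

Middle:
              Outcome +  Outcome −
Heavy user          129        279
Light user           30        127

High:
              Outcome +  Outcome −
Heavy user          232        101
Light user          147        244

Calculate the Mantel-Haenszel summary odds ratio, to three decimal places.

2.257

OR_MH = Σ(aᵢdᵢ/nᵢ) / Σ(bᵢcᵢ/nᵢ), where nᵢ is the stratum total.
Stratum 1 (Low): n = 590; a·d/n = 112·210/590 = 39.8644; b·c/n = 115·153/590 = 29.8220
Stratum 2 (Middle): n = 565; a·d/n = 129·127/565 = 28.9965; b·c/n = 279·30/565 = 14.8142
Stratum 3 (High): n = 724; a·d/n = 232·244/724 = 78.1878; b·c/n = 101·147/724 = 20.5069
OR_MH = (39.8644 + 28.9965 + 78.1878) / (29.8220 + 14.8142 + 20.5069) = 147.0487 / 65.1431 = 2.25732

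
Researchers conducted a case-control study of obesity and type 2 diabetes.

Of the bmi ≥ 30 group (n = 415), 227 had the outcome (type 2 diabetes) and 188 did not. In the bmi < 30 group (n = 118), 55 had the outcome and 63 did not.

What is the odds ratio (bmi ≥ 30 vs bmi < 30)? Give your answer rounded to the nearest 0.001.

From the description: a = 227, b = 188, c = 55, d = 63.
OR = (a·d)/(b·c) = (227 × 63) / (188 × 55) = 14301 / 10340 = 1.38308
The odds of type 2 diabetes are about 1.38 times as high in the bmi ≥ 30 group.

1.383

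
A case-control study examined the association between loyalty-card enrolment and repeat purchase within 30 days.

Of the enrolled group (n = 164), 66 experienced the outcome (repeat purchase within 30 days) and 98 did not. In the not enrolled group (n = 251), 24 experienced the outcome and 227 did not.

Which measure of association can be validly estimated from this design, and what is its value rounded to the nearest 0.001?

From the description: a = 66, b = 98, c = 24, d = 227.
This is a case-control study: participants were sampled on outcome status, so risks in the source population cannot be estimated directly — relative risk is not valid here. The odds ratio is the appropriate measure.
OR = (a·d)/(b·c) = (66 × 227) / (98 × 24) = 14982 / 2352 = 6.36990

6.370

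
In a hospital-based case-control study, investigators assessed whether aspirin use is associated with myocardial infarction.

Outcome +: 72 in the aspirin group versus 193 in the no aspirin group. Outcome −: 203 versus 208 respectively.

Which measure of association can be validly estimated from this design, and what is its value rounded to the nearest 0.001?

0.382

From the description: a = 72, b = 203, c = 193, d = 208.
This is a hospital-based case-control study: participants were sampled on outcome status, so risks in the source population cannot be estimated directly — relative risk is not valid here. The odds ratio is the appropriate measure.
OR = (a·d)/(b·c) = (72 × 208) / (203 × 193) = 14976 / 39179 = 0.38225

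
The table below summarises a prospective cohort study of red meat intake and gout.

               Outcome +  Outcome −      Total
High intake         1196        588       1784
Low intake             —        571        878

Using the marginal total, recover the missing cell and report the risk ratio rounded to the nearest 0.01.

The missing cell is in the unexposed row: 878 − 571 = 307.
So a = 1196, b = 588, c = 307, d = 571.
RR = [a/(a+b)] / [c/(c+d)] = (1196/1784) / (307/878) = 0.67040/0.34966 = 1.91731

1.92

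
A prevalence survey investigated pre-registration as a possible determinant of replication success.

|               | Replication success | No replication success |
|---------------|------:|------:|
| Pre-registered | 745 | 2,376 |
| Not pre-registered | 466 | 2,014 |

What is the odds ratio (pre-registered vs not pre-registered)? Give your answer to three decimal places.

Cells: a = 745, b = 2376, c = 466, d = 2014.
OR = (a·d)/(b·c) = (745 × 2014) / (2376 × 466) = 1500430 / 1107216 = 1.35514
The odds of replication success are about 1.36 times as high in the pre-registered group.

1.355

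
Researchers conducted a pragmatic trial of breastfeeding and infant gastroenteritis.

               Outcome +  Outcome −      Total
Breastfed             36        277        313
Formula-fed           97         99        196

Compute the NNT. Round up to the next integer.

Risk in treated group = 36/313 = 0.11502; risk in control = 97/196 = 0.49490.
Absolute risk reduction = 0.49490 − 0.11502 = 0.37988
NNT = 1 / ARR = 1 / 0.37988 = 2.632 → round up → 3

3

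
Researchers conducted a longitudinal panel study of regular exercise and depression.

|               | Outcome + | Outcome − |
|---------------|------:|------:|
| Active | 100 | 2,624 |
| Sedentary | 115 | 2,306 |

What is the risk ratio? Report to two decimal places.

Cells: a = 100, b = 2624, c = 115, d = 2306.
Risk in exposed = 100/2724 = 0.03671; risk in unexposed = 115/2421 = 0.04750.
RR = 0.03671 / 0.04750 = 0.77284
The risk is 23% lower among the exposed than among the unexposed.

0.77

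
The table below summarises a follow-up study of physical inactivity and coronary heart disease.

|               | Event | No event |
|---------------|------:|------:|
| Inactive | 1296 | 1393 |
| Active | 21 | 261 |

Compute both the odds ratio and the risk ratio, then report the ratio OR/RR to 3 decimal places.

1.787

Cells: a = 1296, b = 1393, c = 21, d = 261.
OR = (1296·261)/(1393·21) = 338256/29253 = 11.56312
Risk in exposed = 1296/2689 = 0.48196; risk in unexposed = 21/282 = 0.07447; RR = 6.47208
OR/RR = 11.56312 / 6.47208 = 1.78662
The outcome is not rare, so the OR lies further from 1 than the RR.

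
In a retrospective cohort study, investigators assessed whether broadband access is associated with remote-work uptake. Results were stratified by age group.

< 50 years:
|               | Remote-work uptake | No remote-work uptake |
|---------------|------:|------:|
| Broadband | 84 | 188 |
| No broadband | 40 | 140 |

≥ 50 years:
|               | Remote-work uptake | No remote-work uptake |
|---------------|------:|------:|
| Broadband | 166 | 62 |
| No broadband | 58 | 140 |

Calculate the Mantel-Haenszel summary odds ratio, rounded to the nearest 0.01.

3.21

OR_MH = Σ(aᵢdᵢ/nᵢ) / Σ(bᵢcᵢ/nᵢ), where nᵢ is the stratum total.
Stratum 1 (< 50 years): n = 452; a·d/n = 84·140/452 = 26.0177; b·c/n = 188·40/452 = 16.6372
Stratum 2 (≥ 50 years): n = 426; a·d/n = 166·140/426 = 54.5540; b·c/n = 62·58/426 = 8.4413
OR_MH = (26.0177 + 54.5540) / (16.6372 + 8.4413) = 80.5717 / 25.0785 = 3.21278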